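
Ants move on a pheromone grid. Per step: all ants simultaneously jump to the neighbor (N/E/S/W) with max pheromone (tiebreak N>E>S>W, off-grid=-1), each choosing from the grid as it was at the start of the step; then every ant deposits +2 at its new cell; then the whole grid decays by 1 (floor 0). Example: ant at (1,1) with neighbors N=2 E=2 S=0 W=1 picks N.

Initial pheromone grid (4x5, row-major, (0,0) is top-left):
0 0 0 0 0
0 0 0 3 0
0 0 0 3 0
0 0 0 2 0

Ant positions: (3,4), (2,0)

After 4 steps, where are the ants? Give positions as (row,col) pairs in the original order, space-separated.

Step 1: ant0:(3,4)->W->(3,3) | ant1:(2,0)->N->(1,0)
  grid max=3 at (3,3)
Step 2: ant0:(3,3)->N->(2,3) | ant1:(1,0)->N->(0,0)
  grid max=3 at (2,3)
Step 3: ant0:(2,3)->S->(3,3) | ant1:(0,0)->E->(0,1)
  grid max=3 at (3,3)
Step 4: ant0:(3,3)->N->(2,3) | ant1:(0,1)->E->(0,2)
  grid max=3 at (2,3)

(2,3) (0,2)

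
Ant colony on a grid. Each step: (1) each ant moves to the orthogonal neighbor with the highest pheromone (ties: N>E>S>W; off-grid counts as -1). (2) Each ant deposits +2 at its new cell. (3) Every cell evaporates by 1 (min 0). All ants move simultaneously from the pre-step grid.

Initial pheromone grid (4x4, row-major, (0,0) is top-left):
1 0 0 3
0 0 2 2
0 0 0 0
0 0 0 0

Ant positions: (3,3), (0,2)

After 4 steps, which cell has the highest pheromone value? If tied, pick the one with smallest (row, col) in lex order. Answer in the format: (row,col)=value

Answer: (1,3)=6

Derivation:
Step 1: ant0:(3,3)->N->(2,3) | ant1:(0,2)->E->(0,3)
  grid max=4 at (0,3)
Step 2: ant0:(2,3)->N->(1,3) | ant1:(0,3)->S->(1,3)
  grid max=4 at (1,3)
Step 3: ant0:(1,3)->N->(0,3) | ant1:(1,3)->N->(0,3)
  grid max=6 at (0,3)
Step 4: ant0:(0,3)->S->(1,3) | ant1:(0,3)->S->(1,3)
  grid max=6 at (1,3)
Final grid:
  0 0 0 5
  0 0 0 6
  0 0 0 0
  0 0 0 0
Max pheromone 6 at (1,3)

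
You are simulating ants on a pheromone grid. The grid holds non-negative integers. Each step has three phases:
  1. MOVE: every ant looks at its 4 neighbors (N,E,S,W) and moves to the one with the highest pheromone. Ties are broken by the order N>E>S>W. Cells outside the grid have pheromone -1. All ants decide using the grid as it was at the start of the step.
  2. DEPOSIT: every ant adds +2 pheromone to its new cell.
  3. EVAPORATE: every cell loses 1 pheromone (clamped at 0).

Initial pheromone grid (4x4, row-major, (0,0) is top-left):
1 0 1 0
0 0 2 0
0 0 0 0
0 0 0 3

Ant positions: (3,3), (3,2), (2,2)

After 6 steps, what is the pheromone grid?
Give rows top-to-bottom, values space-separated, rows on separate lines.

After step 1: ants at (2,3),(3,3),(1,2)
  0 0 0 0
  0 0 3 0
  0 0 0 1
  0 0 0 4
After step 2: ants at (3,3),(2,3),(0,2)
  0 0 1 0
  0 0 2 0
  0 0 0 2
  0 0 0 5
After step 3: ants at (2,3),(3,3),(1,2)
  0 0 0 0
  0 0 3 0
  0 0 0 3
  0 0 0 6
After step 4: ants at (3,3),(2,3),(0,2)
  0 0 1 0
  0 0 2 0
  0 0 0 4
  0 0 0 7
After step 5: ants at (2,3),(3,3),(1,2)
  0 0 0 0
  0 0 3 0
  0 0 0 5
  0 0 0 8
After step 6: ants at (3,3),(2,3),(0,2)
  0 0 1 0
  0 0 2 0
  0 0 0 6
  0 0 0 9

0 0 1 0
0 0 2 0
0 0 0 6
0 0 0 9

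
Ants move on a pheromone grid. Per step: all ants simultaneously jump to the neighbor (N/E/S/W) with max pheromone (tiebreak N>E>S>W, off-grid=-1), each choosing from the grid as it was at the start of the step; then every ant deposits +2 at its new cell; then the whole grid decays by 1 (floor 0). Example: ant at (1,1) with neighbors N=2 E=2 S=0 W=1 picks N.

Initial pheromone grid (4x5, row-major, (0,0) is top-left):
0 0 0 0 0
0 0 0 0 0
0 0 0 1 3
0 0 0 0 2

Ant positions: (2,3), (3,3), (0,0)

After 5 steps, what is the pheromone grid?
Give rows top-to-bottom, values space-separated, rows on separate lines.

After step 1: ants at (2,4),(3,4),(0,1)
  0 1 0 0 0
  0 0 0 0 0
  0 0 0 0 4
  0 0 0 0 3
After step 2: ants at (3,4),(2,4),(0,2)
  0 0 1 0 0
  0 0 0 0 0
  0 0 0 0 5
  0 0 0 0 4
After step 3: ants at (2,4),(3,4),(0,3)
  0 0 0 1 0
  0 0 0 0 0
  0 0 0 0 6
  0 0 0 0 5
After step 4: ants at (3,4),(2,4),(0,4)
  0 0 0 0 1
  0 0 0 0 0
  0 0 0 0 7
  0 0 0 0 6
After step 5: ants at (2,4),(3,4),(1,4)
  0 0 0 0 0
  0 0 0 0 1
  0 0 0 0 8
  0 0 0 0 7

0 0 0 0 0
0 0 0 0 1
0 0 0 0 8
0 0 0 0 7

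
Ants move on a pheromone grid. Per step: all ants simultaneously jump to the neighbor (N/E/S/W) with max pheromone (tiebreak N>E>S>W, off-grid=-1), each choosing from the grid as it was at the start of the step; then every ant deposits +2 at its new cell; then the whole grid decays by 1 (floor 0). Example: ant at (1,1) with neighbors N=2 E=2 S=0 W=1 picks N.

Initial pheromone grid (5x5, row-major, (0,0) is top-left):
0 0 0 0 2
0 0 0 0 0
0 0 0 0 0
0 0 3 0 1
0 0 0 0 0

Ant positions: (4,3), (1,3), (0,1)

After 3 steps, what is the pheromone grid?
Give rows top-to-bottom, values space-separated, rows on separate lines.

After step 1: ants at (3,3),(0,3),(0,2)
  0 0 1 1 1
  0 0 0 0 0
  0 0 0 0 0
  0 0 2 1 0
  0 0 0 0 0
After step 2: ants at (3,2),(0,4),(0,3)
  0 0 0 2 2
  0 0 0 0 0
  0 0 0 0 0
  0 0 3 0 0
  0 0 0 0 0
After step 3: ants at (2,2),(0,3),(0,4)
  0 0 0 3 3
  0 0 0 0 0
  0 0 1 0 0
  0 0 2 0 0
  0 0 0 0 0

0 0 0 3 3
0 0 0 0 0
0 0 1 0 0
0 0 2 0 0
0 0 0 0 0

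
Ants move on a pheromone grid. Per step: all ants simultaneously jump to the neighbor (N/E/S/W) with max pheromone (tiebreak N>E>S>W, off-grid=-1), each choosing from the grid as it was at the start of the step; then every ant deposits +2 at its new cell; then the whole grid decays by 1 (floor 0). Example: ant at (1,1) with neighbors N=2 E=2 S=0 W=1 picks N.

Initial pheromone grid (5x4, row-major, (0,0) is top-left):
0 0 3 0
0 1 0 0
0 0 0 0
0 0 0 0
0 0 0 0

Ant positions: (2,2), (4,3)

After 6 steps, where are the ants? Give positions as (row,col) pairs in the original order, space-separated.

Step 1: ant0:(2,2)->N->(1,2) | ant1:(4,3)->N->(3,3)
  grid max=2 at (0,2)
Step 2: ant0:(1,2)->N->(0,2) | ant1:(3,3)->N->(2,3)
  grid max=3 at (0,2)
Step 3: ant0:(0,2)->E->(0,3) | ant1:(2,3)->N->(1,3)
  grid max=2 at (0,2)
Step 4: ant0:(0,3)->W->(0,2) | ant1:(1,3)->N->(0,3)
  grid max=3 at (0,2)
Step 5: ant0:(0,2)->E->(0,3) | ant1:(0,3)->W->(0,2)
  grid max=4 at (0,2)
Step 6: ant0:(0,3)->W->(0,2) | ant1:(0,2)->E->(0,3)
  grid max=5 at (0,2)

(0,2) (0,3)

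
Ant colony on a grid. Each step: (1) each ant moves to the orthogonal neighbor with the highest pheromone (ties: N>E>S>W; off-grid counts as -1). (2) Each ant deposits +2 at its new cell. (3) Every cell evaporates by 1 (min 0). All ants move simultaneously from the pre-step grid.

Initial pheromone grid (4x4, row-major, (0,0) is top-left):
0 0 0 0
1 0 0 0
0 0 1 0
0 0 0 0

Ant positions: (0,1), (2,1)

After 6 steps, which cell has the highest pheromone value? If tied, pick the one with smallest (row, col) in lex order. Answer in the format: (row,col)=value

Answer: (0,3)=1

Derivation:
Step 1: ant0:(0,1)->E->(0,2) | ant1:(2,1)->E->(2,2)
  grid max=2 at (2,2)
Step 2: ant0:(0,2)->E->(0,3) | ant1:(2,2)->N->(1,2)
  grid max=1 at (0,3)
Step 3: ant0:(0,3)->S->(1,3) | ant1:(1,2)->S->(2,2)
  grid max=2 at (2,2)
Step 4: ant0:(1,3)->N->(0,3) | ant1:(2,2)->N->(1,2)
  grid max=1 at (0,3)
Step 5: ant0:(0,3)->S->(1,3) | ant1:(1,2)->S->(2,2)
  grid max=2 at (2,2)
Step 6: ant0:(1,3)->N->(0,3) | ant1:(2,2)->N->(1,2)
  grid max=1 at (0,3)
Final grid:
  0 0 0 1
  0 0 1 0
  0 0 1 0
  0 0 0 0
Max pheromone 1 at (0,3)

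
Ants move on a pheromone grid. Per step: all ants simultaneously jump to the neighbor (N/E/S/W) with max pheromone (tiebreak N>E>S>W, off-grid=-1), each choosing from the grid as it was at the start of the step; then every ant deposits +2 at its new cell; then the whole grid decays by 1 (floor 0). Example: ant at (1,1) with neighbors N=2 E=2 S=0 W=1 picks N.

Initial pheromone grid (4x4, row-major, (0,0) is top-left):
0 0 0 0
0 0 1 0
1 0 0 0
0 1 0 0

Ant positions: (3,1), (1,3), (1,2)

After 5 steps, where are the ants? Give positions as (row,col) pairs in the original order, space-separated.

Step 1: ant0:(3,1)->N->(2,1) | ant1:(1,3)->W->(1,2) | ant2:(1,2)->N->(0,2)
  grid max=2 at (1,2)
Step 2: ant0:(2,1)->N->(1,1) | ant1:(1,2)->N->(0,2) | ant2:(0,2)->S->(1,2)
  grid max=3 at (1,2)
Step 3: ant0:(1,1)->E->(1,2) | ant1:(0,2)->S->(1,2) | ant2:(1,2)->N->(0,2)
  grid max=6 at (1,2)
Step 4: ant0:(1,2)->N->(0,2) | ant1:(1,2)->N->(0,2) | ant2:(0,2)->S->(1,2)
  grid max=7 at (1,2)
Step 5: ant0:(0,2)->S->(1,2) | ant1:(0,2)->S->(1,2) | ant2:(1,2)->N->(0,2)
  grid max=10 at (1,2)

(1,2) (1,2) (0,2)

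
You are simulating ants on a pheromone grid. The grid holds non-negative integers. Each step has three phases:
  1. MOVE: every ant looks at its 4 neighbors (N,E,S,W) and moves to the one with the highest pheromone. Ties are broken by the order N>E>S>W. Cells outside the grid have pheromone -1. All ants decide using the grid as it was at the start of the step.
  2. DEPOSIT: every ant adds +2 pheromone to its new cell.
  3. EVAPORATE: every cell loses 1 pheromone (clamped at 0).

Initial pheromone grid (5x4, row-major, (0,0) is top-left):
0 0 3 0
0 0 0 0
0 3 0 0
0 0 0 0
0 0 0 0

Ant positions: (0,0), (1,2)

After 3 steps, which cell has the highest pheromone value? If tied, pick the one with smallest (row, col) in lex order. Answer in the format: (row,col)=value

Answer: (0,2)=6

Derivation:
Step 1: ant0:(0,0)->E->(0,1) | ant1:(1,2)->N->(0,2)
  grid max=4 at (0,2)
Step 2: ant0:(0,1)->E->(0,2) | ant1:(0,2)->W->(0,1)
  grid max=5 at (0,2)
Step 3: ant0:(0,2)->W->(0,1) | ant1:(0,1)->E->(0,2)
  grid max=6 at (0,2)
Final grid:
  0 3 6 0
  0 0 0 0
  0 0 0 0
  0 0 0 0
  0 0 0 0
Max pheromone 6 at (0,2)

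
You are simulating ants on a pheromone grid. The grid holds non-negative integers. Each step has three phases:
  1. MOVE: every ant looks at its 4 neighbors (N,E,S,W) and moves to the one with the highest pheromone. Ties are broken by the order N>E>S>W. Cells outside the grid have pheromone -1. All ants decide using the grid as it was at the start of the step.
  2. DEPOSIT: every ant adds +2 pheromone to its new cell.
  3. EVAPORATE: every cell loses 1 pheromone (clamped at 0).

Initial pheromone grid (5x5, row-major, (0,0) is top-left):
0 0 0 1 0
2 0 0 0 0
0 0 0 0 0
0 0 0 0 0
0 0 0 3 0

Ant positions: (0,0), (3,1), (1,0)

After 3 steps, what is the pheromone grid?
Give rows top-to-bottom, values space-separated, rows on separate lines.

After step 1: ants at (1,0),(2,1),(0,0)
  1 0 0 0 0
  3 0 0 0 0
  0 1 0 0 0
  0 0 0 0 0
  0 0 0 2 0
After step 2: ants at (0,0),(1,1),(1,0)
  2 0 0 0 0
  4 1 0 0 0
  0 0 0 0 0
  0 0 0 0 0
  0 0 0 1 0
After step 3: ants at (1,0),(1,0),(0,0)
  3 0 0 0 0
  7 0 0 0 0
  0 0 0 0 0
  0 0 0 0 0
  0 0 0 0 0

3 0 0 0 0
7 0 0 0 0
0 0 0 0 0
0 0 0 0 0
0 0 0 0 0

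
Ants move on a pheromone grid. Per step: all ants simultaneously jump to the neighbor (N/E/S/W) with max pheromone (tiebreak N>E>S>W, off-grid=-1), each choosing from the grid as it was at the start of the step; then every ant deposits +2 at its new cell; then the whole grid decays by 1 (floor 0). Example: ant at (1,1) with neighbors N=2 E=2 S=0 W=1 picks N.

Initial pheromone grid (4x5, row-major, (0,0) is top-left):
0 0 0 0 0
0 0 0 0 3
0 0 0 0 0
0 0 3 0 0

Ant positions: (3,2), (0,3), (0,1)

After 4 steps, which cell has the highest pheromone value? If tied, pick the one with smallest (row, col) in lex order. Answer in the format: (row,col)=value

Answer: (1,4)=5

Derivation:
Step 1: ant0:(3,2)->N->(2,2) | ant1:(0,3)->E->(0,4) | ant2:(0,1)->E->(0,2)
  grid max=2 at (1,4)
Step 2: ant0:(2,2)->S->(3,2) | ant1:(0,4)->S->(1,4) | ant2:(0,2)->E->(0,3)
  grid max=3 at (1,4)
Step 3: ant0:(3,2)->N->(2,2) | ant1:(1,4)->N->(0,4) | ant2:(0,3)->E->(0,4)
  grid max=3 at (0,4)
Step 4: ant0:(2,2)->S->(3,2) | ant1:(0,4)->S->(1,4) | ant2:(0,4)->S->(1,4)
  grid max=5 at (1,4)
Final grid:
  0 0 0 0 2
  0 0 0 0 5
  0 0 0 0 0
  0 0 3 0 0
Max pheromone 5 at (1,4)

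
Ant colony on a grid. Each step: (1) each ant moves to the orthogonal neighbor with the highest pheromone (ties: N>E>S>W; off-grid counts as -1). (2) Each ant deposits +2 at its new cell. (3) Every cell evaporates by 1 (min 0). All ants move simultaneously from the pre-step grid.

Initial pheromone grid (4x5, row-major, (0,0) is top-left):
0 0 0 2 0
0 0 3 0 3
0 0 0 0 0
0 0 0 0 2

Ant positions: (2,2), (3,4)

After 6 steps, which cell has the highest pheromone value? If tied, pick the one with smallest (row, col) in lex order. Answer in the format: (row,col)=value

Answer: (1,2)=3

Derivation:
Step 1: ant0:(2,2)->N->(1,2) | ant1:(3,4)->N->(2,4)
  grid max=4 at (1,2)
Step 2: ant0:(1,2)->N->(0,2) | ant1:(2,4)->N->(1,4)
  grid max=3 at (1,2)
Step 3: ant0:(0,2)->S->(1,2) | ant1:(1,4)->N->(0,4)
  grid max=4 at (1,2)
Step 4: ant0:(1,2)->N->(0,2) | ant1:(0,4)->S->(1,4)
  grid max=3 at (1,2)
Step 5: ant0:(0,2)->S->(1,2) | ant1:(1,4)->N->(0,4)
  grid max=4 at (1,2)
Step 6: ant0:(1,2)->N->(0,2) | ant1:(0,4)->S->(1,4)
  grid max=3 at (1,2)
Final grid:
  0 0 1 0 0
  0 0 3 0 3
  0 0 0 0 0
  0 0 0 0 0
Max pheromone 3 at (1,2)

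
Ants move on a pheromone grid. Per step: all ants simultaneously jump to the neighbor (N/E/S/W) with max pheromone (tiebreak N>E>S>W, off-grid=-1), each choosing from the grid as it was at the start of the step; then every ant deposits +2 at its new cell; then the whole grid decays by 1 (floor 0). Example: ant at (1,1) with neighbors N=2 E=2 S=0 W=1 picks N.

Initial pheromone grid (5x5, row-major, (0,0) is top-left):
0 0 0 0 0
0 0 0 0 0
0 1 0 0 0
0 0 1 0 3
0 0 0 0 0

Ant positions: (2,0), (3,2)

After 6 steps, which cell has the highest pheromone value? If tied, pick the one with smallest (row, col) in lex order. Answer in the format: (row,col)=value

Step 1: ant0:(2,0)->E->(2,1) | ant1:(3,2)->N->(2,2)
  grid max=2 at (2,1)
Step 2: ant0:(2,1)->E->(2,2) | ant1:(2,2)->W->(2,1)
  grid max=3 at (2,1)
Step 3: ant0:(2,2)->W->(2,1) | ant1:(2,1)->E->(2,2)
  grid max=4 at (2,1)
Step 4: ant0:(2,1)->E->(2,2) | ant1:(2,2)->W->(2,1)
  grid max=5 at (2,1)
Step 5: ant0:(2,2)->W->(2,1) | ant1:(2,1)->E->(2,2)
  grid max=6 at (2,1)
Step 6: ant0:(2,1)->E->(2,2) | ant1:(2,2)->W->(2,1)
  grid max=7 at (2,1)
Final grid:
  0 0 0 0 0
  0 0 0 0 0
  0 7 6 0 0
  0 0 0 0 0
  0 0 0 0 0
Max pheromone 7 at (2,1)

Answer: (2,1)=7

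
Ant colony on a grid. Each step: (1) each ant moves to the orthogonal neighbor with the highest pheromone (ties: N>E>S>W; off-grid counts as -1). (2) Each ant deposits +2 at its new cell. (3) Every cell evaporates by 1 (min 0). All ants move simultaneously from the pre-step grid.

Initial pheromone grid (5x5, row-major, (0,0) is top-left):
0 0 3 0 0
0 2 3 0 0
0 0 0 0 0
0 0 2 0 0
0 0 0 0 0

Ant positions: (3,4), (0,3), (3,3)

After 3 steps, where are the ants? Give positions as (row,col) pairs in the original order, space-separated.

Step 1: ant0:(3,4)->N->(2,4) | ant1:(0,3)->W->(0,2) | ant2:(3,3)->W->(3,2)
  grid max=4 at (0,2)
Step 2: ant0:(2,4)->N->(1,4) | ant1:(0,2)->S->(1,2) | ant2:(3,2)->N->(2,2)
  grid max=3 at (0,2)
Step 3: ant0:(1,4)->N->(0,4) | ant1:(1,2)->N->(0,2) | ant2:(2,2)->N->(1,2)
  grid max=4 at (0,2)

(0,4) (0,2) (1,2)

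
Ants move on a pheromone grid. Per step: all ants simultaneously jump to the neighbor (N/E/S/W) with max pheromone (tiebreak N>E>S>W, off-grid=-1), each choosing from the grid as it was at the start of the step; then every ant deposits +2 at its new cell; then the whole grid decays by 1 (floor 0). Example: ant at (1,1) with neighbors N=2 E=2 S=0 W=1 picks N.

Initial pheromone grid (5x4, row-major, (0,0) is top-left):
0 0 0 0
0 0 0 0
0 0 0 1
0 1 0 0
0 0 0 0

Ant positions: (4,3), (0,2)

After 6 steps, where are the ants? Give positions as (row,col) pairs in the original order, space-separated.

Step 1: ant0:(4,3)->N->(3,3) | ant1:(0,2)->E->(0,3)
  grid max=1 at (0,3)
Step 2: ant0:(3,3)->N->(2,3) | ant1:(0,3)->S->(1,3)
  grid max=1 at (1,3)
Step 3: ant0:(2,3)->N->(1,3) | ant1:(1,3)->S->(2,3)
  grid max=2 at (1,3)
Step 4: ant0:(1,3)->S->(2,3) | ant1:(2,3)->N->(1,3)
  grid max=3 at (1,3)
Step 5: ant0:(2,3)->N->(1,3) | ant1:(1,3)->S->(2,3)
  grid max=4 at (1,3)
Step 6: ant0:(1,3)->S->(2,3) | ant1:(2,3)->N->(1,3)
  grid max=5 at (1,3)

(2,3) (1,3)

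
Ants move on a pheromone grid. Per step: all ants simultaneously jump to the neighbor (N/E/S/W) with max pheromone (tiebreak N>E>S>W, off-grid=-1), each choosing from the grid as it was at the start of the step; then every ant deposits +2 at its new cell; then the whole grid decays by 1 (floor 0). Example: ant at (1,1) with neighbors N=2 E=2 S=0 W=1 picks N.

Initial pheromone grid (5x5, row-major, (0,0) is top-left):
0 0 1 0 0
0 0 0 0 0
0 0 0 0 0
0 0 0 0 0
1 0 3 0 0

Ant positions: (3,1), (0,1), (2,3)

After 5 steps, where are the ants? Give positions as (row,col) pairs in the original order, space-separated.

Step 1: ant0:(3,1)->N->(2,1) | ant1:(0,1)->E->(0,2) | ant2:(2,3)->N->(1,3)
  grid max=2 at (0,2)
Step 2: ant0:(2,1)->N->(1,1) | ant1:(0,2)->E->(0,3) | ant2:(1,3)->N->(0,3)
  grid max=3 at (0,3)
Step 3: ant0:(1,1)->N->(0,1) | ant1:(0,3)->W->(0,2) | ant2:(0,3)->W->(0,2)
  grid max=4 at (0,2)
Step 4: ant0:(0,1)->E->(0,2) | ant1:(0,2)->E->(0,3) | ant2:(0,2)->E->(0,3)
  grid max=5 at (0,2)
Step 5: ant0:(0,2)->E->(0,3) | ant1:(0,3)->W->(0,2) | ant2:(0,3)->W->(0,2)
  grid max=8 at (0,2)

(0,3) (0,2) (0,2)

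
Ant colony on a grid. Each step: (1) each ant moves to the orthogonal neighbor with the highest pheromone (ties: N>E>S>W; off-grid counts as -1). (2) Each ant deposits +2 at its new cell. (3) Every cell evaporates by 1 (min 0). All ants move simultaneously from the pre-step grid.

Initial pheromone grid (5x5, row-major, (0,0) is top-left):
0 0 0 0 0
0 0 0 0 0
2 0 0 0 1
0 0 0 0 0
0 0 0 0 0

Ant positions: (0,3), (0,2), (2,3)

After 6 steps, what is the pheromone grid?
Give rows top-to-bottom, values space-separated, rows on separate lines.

After step 1: ants at (0,4),(0,3),(2,4)
  0 0 0 1 1
  0 0 0 0 0
  1 0 0 0 2
  0 0 0 0 0
  0 0 0 0 0
After step 2: ants at (0,3),(0,4),(1,4)
  0 0 0 2 2
  0 0 0 0 1
  0 0 0 0 1
  0 0 0 0 0
  0 0 0 0 0
After step 3: ants at (0,4),(0,3),(0,4)
  0 0 0 3 5
  0 0 0 0 0
  0 0 0 0 0
  0 0 0 0 0
  0 0 0 0 0
After step 4: ants at (0,3),(0,4),(0,3)
  0 0 0 6 6
  0 0 0 0 0
  0 0 0 0 0
  0 0 0 0 0
  0 0 0 0 0
After step 5: ants at (0,4),(0,3),(0,4)
  0 0 0 7 9
  0 0 0 0 0
  0 0 0 0 0
  0 0 0 0 0
  0 0 0 0 0
After step 6: ants at (0,3),(0,4),(0,3)
  0 0 0 10 10
  0 0 0 0 0
  0 0 0 0 0
  0 0 0 0 0
  0 0 0 0 0

0 0 0 10 10
0 0 0 0 0
0 0 0 0 0
0 0 0 0 0
0 0 0 0 0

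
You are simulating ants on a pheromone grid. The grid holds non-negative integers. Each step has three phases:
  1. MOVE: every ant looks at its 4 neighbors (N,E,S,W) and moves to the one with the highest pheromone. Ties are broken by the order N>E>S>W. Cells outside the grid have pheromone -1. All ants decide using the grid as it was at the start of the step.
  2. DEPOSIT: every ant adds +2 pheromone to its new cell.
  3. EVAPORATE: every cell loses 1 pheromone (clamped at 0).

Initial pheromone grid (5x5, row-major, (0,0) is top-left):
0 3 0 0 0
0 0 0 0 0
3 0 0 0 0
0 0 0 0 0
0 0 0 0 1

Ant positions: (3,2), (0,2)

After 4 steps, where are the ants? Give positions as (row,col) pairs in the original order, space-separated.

Step 1: ant0:(3,2)->N->(2,2) | ant1:(0,2)->W->(0,1)
  grid max=4 at (0,1)
Step 2: ant0:(2,2)->N->(1,2) | ant1:(0,1)->E->(0,2)
  grid max=3 at (0,1)
Step 3: ant0:(1,2)->N->(0,2) | ant1:(0,2)->W->(0,1)
  grid max=4 at (0,1)
Step 4: ant0:(0,2)->W->(0,1) | ant1:(0,1)->E->(0,2)
  grid max=5 at (0,1)

(0,1) (0,2)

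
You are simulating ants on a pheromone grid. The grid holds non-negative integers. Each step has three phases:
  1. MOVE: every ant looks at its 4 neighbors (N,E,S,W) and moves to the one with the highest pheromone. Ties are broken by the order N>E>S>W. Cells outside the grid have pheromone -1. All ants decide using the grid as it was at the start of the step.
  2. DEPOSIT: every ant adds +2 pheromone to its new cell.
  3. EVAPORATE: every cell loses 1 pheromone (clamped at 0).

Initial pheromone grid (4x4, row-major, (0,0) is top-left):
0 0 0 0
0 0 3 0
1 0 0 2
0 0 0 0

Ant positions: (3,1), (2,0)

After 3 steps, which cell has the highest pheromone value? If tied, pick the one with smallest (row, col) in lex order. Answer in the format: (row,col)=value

Step 1: ant0:(3,1)->N->(2,1) | ant1:(2,0)->N->(1,0)
  grid max=2 at (1,2)
Step 2: ant0:(2,1)->N->(1,1) | ant1:(1,0)->N->(0,0)
  grid max=1 at (0,0)
Step 3: ant0:(1,1)->E->(1,2) | ant1:(0,0)->E->(0,1)
  grid max=2 at (1,2)
Final grid:
  0 1 0 0
  0 0 2 0
  0 0 0 0
  0 0 0 0
Max pheromone 2 at (1,2)

Answer: (1,2)=2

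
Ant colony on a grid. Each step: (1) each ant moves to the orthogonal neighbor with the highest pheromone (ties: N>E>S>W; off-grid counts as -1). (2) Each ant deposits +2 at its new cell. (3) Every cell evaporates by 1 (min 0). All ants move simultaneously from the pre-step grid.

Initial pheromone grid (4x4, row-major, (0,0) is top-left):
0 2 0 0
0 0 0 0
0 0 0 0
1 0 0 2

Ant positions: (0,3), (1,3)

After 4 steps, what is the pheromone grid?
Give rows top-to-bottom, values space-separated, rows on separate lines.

After step 1: ants at (1,3),(0,3)
  0 1 0 1
  0 0 0 1
  0 0 0 0
  0 0 0 1
After step 2: ants at (0,3),(1,3)
  0 0 0 2
  0 0 0 2
  0 0 0 0
  0 0 0 0
After step 3: ants at (1,3),(0,3)
  0 0 0 3
  0 0 0 3
  0 0 0 0
  0 0 0 0
After step 4: ants at (0,3),(1,3)
  0 0 0 4
  0 0 0 4
  0 0 0 0
  0 0 0 0

0 0 0 4
0 0 0 4
0 0 0 0
0 0 0 0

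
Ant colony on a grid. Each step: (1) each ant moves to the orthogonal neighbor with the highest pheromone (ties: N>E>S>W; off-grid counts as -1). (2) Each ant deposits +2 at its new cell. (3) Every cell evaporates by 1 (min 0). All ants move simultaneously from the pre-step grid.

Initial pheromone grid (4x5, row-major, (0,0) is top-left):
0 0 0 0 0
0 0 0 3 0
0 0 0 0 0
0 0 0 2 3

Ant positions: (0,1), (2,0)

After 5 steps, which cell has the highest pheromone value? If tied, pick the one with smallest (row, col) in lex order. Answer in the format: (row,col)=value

Step 1: ant0:(0,1)->E->(0,2) | ant1:(2,0)->N->(1,0)
  grid max=2 at (1,3)
Step 2: ant0:(0,2)->E->(0,3) | ant1:(1,0)->N->(0,0)
  grid max=1 at (0,0)
Step 3: ant0:(0,3)->S->(1,3) | ant1:(0,0)->E->(0,1)
  grid max=2 at (1,3)
Step 4: ant0:(1,3)->N->(0,3) | ant1:(0,1)->E->(0,2)
  grid max=1 at (0,2)
Step 5: ant0:(0,3)->S->(1,3) | ant1:(0,2)->E->(0,3)
  grid max=2 at (0,3)
Final grid:
  0 0 0 2 0
  0 0 0 2 0
  0 0 0 0 0
  0 0 0 0 0
Max pheromone 2 at (0,3)

Answer: (0,3)=2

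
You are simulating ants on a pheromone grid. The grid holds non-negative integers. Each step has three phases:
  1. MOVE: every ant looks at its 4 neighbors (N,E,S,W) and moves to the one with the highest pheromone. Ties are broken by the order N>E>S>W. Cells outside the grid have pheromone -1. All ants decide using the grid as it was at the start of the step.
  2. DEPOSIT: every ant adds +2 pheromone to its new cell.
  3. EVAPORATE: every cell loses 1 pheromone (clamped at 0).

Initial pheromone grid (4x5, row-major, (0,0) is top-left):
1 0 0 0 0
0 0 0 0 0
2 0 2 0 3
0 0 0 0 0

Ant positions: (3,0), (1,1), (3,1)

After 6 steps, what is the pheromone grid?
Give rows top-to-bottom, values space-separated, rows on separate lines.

After step 1: ants at (2,0),(0,1),(2,1)
  0 1 0 0 0
  0 0 0 0 0
  3 1 1 0 2
  0 0 0 0 0
After step 2: ants at (2,1),(0,2),(2,0)
  0 0 1 0 0
  0 0 0 0 0
  4 2 0 0 1
  0 0 0 0 0
After step 3: ants at (2,0),(0,3),(2,1)
  0 0 0 1 0
  0 0 0 0 0
  5 3 0 0 0
  0 0 0 0 0
After step 4: ants at (2,1),(0,4),(2,0)
  0 0 0 0 1
  0 0 0 0 0
  6 4 0 0 0
  0 0 0 0 0
After step 5: ants at (2,0),(1,4),(2,1)
  0 0 0 0 0
  0 0 0 0 1
  7 5 0 0 0
  0 0 0 0 0
After step 6: ants at (2,1),(0,4),(2,0)
  0 0 0 0 1
  0 0 0 0 0
  8 6 0 0 0
  0 0 0 0 0

0 0 0 0 1
0 0 0 0 0
8 6 0 0 0
0 0 0 0 0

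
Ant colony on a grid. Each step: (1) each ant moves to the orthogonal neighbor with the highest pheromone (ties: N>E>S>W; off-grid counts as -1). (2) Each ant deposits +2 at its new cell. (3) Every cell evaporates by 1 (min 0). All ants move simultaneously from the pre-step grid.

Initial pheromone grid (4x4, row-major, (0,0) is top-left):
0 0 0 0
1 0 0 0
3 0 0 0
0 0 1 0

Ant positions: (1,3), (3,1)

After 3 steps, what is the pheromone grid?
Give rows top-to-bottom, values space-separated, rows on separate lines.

After step 1: ants at (0,3),(3,2)
  0 0 0 1
  0 0 0 0
  2 0 0 0
  0 0 2 0
After step 2: ants at (1,3),(2,2)
  0 0 0 0
  0 0 0 1
  1 0 1 0
  0 0 1 0
After step 3: ants at (0,3),(3,2)
  0 0 0 1
  0 0 0 0
  0 0 0 0
  0 0 2 0

0 0 0 1
0 0 0 0
0 0 0 0
0 0 2 0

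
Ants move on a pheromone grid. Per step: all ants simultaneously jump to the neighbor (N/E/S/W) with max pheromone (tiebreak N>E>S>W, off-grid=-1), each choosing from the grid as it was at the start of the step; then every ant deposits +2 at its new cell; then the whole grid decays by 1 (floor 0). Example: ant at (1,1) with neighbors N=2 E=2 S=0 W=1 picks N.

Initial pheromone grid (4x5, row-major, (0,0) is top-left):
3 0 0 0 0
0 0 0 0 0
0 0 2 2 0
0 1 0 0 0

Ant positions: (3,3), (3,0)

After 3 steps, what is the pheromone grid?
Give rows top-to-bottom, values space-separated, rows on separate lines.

After step 1: ants at (2,3),(3,1)
  2 0 0 0 0
  0 0 0 0 0
  0 0 1 3 0
  0 2 0 0 0
After step 2: ants at (2,2),(2,1)
  1 0 0 0 0
  0 0 0 0 0
  0 1 2 2 0
  0 1 0 0 0
After step 3: ants at (2,3),(2,2)
  0 0 0 0 0
  0 0 0 0 0
  0 0 3 3 0
  0 0 0 0 0

0 0 0 0 0
0 0 0 0 0
0 0 3 3 0
0 0 0 0 0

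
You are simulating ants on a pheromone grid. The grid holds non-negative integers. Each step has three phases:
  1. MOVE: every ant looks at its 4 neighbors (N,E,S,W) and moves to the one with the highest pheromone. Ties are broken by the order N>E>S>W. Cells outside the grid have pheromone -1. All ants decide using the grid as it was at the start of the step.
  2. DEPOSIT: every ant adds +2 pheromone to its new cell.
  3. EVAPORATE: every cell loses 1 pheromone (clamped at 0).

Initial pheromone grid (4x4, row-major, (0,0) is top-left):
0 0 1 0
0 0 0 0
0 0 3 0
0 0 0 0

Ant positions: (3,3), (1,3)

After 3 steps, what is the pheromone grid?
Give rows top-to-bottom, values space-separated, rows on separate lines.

After step 1: ants at (2,3),(0,3)
  0 0 0 1
  0 0 0 0
  0 0 2 1
  0 0 0 0
After step 2: ants at (2,2),(1,3)
  0 0 0 0
  0 0 0 1
  0 0 3 0
  0 0 0 0
After step 3: ants at (1,2),(0,3)
  0 0 0 1
  0 0 1 0
  0 0 2 0
  0 0 0 0

0 0 0 1
0 0 1 0
0 0 2 0
0 0 0 0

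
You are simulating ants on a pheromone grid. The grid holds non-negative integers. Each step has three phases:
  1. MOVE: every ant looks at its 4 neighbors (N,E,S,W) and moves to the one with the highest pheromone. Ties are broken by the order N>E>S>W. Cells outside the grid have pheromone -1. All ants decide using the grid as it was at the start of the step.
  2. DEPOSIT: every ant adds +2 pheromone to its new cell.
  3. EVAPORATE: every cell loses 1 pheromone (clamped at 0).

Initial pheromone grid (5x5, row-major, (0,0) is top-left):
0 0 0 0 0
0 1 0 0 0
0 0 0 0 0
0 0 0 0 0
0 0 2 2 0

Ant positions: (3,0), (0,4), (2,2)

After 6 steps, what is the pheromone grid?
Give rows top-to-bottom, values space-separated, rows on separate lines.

After step 1: ants at (2,0),(1,4),(1,2)
  0 0 0 0 0
  0 0 1 0 1
  1 0 0 0 0
  0 0 0 0 0
  0 0 1 1 0
After step 2: ants at (1,0),(0,4),(0,2)
  0 0 1 0 1
  1 0 0 0 0
  0 0 0 0 0
  0 0 0 0 0
  0 0 0 0 0
After step 3: ants at (0,0),(1,4),(0,3)
  1 0 0 1 0
  0 0 0 0 1
  0 0 0 0 0
  0 0 0 0 0
  0 0 0 0 0
After step 4: ants at (0,1),(0,4),(0,4)
  0 1 0 0 3
  0 0 0 0 0
  0 0 0 0 0
  0 0 0 0 0
  0 0 0 0 0
After step 5: ants at (0,2),(1,4),(1,4)
  0 0 1 0 2
  0 0 0 0 3
  0 0 0 0 0
  0 0 0 0 0
  0 0 0 0 0
After step 6: ants at (0,3),(0,4),(0,4)
  0 0 0 1 5
  0 0 0 0 2
  0 0 0 0 0
  0 0 0 0 0
  0 0 0 0 0

0 0 0 1 5
0 0 0 0 2
0 0 0 0 0
0 0 0 0 0
0 0 0 0 0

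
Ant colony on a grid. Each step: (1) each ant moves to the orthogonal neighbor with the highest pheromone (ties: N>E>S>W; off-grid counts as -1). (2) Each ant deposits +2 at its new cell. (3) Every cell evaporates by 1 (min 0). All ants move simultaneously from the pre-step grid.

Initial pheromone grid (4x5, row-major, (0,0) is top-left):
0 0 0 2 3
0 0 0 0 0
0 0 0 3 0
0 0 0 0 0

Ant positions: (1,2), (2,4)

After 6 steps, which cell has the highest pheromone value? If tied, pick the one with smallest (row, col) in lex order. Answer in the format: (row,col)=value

Answer: (2,3)=3

Derivation:
Step 1: ant0:(1,2)->N->(0,2) | ant1:(2,4)->W->(2,3)
  grid max=4 at (2,3)
Step 2: ant0:(0,2)->E->(0,3) | ant1:(2,3)->N->(1,3)
  grid max=3 at (2,3)
Step 3: ant0:(0,3)->E->(0,4) | ant1:(1,3)->S->(2,3)
  grid max=4 at (2,3)
Step 4: ant0:(0,4)->W->(0,3) | ant1:(2,3)->N->(1,3)
  grid max=3 at (2,3)
Step 5: ant0:(0,3)->E->(0,4) | ant1:(1,3)->S->(2,3)
  grid max=4 at (2,3)
Step 6: ant0:(0,4)->W->(0,3) | ant1:(2,3)->N->(1,3)
  grid max=3 at (2,3)
Final grid:
  0 0 0 2 1
  0 0 0 1 0
  0 0 0 3 0
  0 0 0 0 0
Max pheromone 3 at (2,3)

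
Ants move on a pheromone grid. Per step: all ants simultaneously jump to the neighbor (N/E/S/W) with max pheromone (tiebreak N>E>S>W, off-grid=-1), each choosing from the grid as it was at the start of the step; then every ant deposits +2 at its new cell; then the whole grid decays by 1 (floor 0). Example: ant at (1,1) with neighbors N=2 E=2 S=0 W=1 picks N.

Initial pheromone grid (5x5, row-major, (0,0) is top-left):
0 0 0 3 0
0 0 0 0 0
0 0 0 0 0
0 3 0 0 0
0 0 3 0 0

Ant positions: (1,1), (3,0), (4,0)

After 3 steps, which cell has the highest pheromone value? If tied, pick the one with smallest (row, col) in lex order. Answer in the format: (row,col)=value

Step 1: ant0:(1,1)->N->(0,1) | ant1:(3,0)->E->(3,1) | ant2:(4,0)->N->(3,0)
  grid max=4 at (3,1)
Step 2: ant0:(0,1)->E->(0,2) | ant1:(3,1)->W->(3,0) | ant2:(3,0)->E->(3,1)
  grid max=5 at (3,1)
Step 3: ant0:(0,2)->E->(0,3) | ant1:(3,0)->E->(3,1) | ant2:(3,1)->W->(3,0)
  grid max=6 at (3,1)
Final grid:
  0 0 0 2 0
  0 0 0 0 0
  0 0 0 0 0
  3 6 0 0 0
  0 0 0 0 0
Max pheromone 6 at (3,1)

Answer: (3,1)=6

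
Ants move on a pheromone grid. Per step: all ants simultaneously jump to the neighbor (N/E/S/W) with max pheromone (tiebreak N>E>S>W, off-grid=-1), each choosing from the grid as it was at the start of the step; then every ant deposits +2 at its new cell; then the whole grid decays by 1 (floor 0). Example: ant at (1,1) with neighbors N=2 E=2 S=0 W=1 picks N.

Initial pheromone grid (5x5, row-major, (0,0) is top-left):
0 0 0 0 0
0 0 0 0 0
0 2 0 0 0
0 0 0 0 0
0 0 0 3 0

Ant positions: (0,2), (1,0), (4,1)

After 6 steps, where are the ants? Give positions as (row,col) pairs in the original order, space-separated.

Step 1: ant0:(0,2)->E->(0,3) | ant1:(1,0)->N->(0,0) | ant2:(4,1)->N->(3,1)
  grid max=2 at (4,3)
Step 2: ant0:(0,3)->E->(0,4) | ant1:(0,0)->E->(0,1) | ant2:(3,1)->N->(2,1)
  grid max=2 at (2,1)
Step 3: ant0:(0,4)->S->(1,4) | ant1:(0,1)->E->(0,2) | ant2:(2,1)->N->(1,1)
  grid max=1 at (0,2)
Step 4: ant0:(1,4)->N->(0,4) | ant1:(0,2)->E->(0,3) | ant2:(1,1)->S->(2,1)
  grid max=2 at (2,1)
Step 5: ant0:(0,4)->W->(0,3) | ant1:(0,3)->E->(0,4) | ant2:(2,1)->N->(1,1)
  grid max=2 at (0,3)
Step 6: ant0:(0,3)->E->(0,4) | ant1:(0,4)->W->(0,3) | ant2:(1,1)->S->(2,1)
  grid max=3 at (0,3)

(0,4) (0,3) (2,1)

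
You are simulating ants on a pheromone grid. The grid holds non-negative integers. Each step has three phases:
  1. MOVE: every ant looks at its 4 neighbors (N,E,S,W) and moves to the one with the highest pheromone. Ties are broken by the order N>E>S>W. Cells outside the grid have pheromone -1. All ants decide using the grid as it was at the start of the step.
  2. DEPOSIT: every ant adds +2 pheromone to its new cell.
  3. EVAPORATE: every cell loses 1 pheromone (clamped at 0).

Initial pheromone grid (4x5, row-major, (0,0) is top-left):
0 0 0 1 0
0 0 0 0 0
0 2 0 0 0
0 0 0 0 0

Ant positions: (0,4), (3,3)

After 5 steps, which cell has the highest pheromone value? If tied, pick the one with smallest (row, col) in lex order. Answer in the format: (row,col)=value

Step 1: ant0:(0,4)->W->(0,3) | ant1:(3,3)->N->(2,3)
  grid max=2 at (0,3)
Step 2: ant0:(0,3)->E->(0,4) | ant1:(2,3)->N->(1,3)
  grid max=1 at (0,3)
Step 3: ant0:(0,4)->W->(0,3) | ant1:(1,3)->N->(0,3)
  grid max=4 at (0,3)
Step 4: ant0:(0,3)->E->(0,4) | ant1:(0,3)->E->(0,4)
  grid max=3 at (0,3)
Step 5: ant0:(0,4)->W->(0,3) | ant1:(0,4)->W->(0,3)
  grid max=6 at (0,3)
Final grid:
  0 0 0 6 2
  0 0 0 0 0
  0 0 0 0 0
  0 0 0 0 0
Max pheromone 6 at (0,3)

Answer: (0,3)=6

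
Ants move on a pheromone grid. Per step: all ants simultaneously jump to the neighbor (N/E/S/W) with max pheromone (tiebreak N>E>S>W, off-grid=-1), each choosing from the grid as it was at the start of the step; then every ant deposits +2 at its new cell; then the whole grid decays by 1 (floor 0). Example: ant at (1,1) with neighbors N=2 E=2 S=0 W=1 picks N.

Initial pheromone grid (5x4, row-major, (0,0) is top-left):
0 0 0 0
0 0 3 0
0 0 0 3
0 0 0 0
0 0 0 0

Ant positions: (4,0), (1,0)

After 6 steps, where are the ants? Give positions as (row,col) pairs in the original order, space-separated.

Step 1: ant0:(4,0)->N->(3,0) | ant1:(1,0)->N->(0,0)
  grid max=2 at (1,2)
Step 2: ant0:(3,0)->N->(2,0) | ant1:(0,0)->E->(0,1)
  grid max=1 at (0,1)
Step 3: ant0:(2,0)->N->(1,0) | ant1:(0,1)->E->(0,2)
  grid max=1 at (0,2)
Step 4: ant0:(1,0)->N->(0,0) | ant1:(0,2)->E->(0,3)
  grid max=1 at (0,0)
Step 5: ant0:(0,0)->E->(0,1) | ant1:(0,3)->S->(1,3)
  grid max=1 at (0,1)
Step 6: ant0:(0,1)->E->(0,2) | ant1:(1,3)->N->(0,3)
  grid max=1 at (0,2)

(0,2) (0,3)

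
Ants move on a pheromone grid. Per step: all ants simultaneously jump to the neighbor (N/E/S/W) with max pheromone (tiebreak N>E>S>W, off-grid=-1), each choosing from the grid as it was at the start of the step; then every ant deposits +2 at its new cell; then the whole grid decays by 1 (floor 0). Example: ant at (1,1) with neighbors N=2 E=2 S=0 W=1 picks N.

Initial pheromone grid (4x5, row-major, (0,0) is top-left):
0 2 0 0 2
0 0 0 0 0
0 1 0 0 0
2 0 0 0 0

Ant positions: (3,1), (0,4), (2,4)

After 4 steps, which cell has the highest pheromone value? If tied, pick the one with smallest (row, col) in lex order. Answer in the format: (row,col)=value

Answer: (0,4)=6

Derivation:
Step 1: ant0:(3,1)->W->(3,0) | ant1:(0,4)->S->(1,4) | ant2:(2,4)->N->(1,4)
  grid max=3 at (1,4)
Step 2: ant0:(3,0)->N->(2,0) | ant1:(1,4)->N->(0,4) | ant2:(1,4)->N->(0,4)
  grid max=4 at (0,4)
Step 3: ant0:(2,0)->S->(3,0) | ant1:(0,4)->S->(1,4) | ant2:(0,4)->S->(1,4)
  grid max=5 at (1,4)
Step 4: ant0:(3,0)->N->(2,0) | ant1:(1,4)->N->(0,4) | ant2:(1,4)->N->(0,4)
  grid max=6 at (0,4)
Final grid:
  0 0 0 0 6
  0 0 0 0 4
  1 0 0 0 0
  2 0 0 0 0
Max pheromone 6 at (0,4)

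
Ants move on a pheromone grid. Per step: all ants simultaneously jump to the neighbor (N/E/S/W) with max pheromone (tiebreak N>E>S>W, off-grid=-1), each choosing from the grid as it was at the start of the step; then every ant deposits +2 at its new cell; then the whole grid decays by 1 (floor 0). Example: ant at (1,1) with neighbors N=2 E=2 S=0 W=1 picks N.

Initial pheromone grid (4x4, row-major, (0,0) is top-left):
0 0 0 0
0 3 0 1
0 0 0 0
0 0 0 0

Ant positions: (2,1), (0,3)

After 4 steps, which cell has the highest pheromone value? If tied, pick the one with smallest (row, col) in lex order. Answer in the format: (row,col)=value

Step 1: ant0:(2,1)->N->(1,1) | ant1:(0,3)->S->(1,3)
  grid max=4 at (1,1)
Step 2: ant0:(1,1)->N->(0,1) | ant1:(1,3)->N->(0,3)
  grid max=3 at (1,1)
Step 3: ant0:(0,1)->S->(1,1) | ant1:(0,3)->S->(1,3)
  grid max=4 at (1,1)
Step 4: ant0:(1,1)->N->(0,1) | ant1:(1,3)->N->(0,3)
  grid max=3 at (1,1)
Final grid:
  0 1 0 1
  0 3 0 1
  0 0 0 0
  0 0 0 0
Max pheromone 3 at (1,1)

Answer: (1,1)=3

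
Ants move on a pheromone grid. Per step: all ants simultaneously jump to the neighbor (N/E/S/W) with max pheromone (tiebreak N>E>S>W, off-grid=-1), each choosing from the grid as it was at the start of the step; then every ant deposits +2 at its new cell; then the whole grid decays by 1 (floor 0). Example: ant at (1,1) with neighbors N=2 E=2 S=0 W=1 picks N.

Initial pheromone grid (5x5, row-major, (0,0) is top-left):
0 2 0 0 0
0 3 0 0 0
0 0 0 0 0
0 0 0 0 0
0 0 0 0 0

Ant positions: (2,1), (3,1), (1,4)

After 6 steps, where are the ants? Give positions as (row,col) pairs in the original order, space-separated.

Step 1: ant0:(2,1)->N->(1,1) | ant1:(3,1)->N->(2,1) | ant2:(1,4)->N->(0,4)
  grid max=4 at (1,1)
Step 2: ant0:(1,1)->N->(0,1) | ant1:(2,1)->N->(1,1) | ant2:(0,4)->S->(1,4)
  grid max=5 at (1,1)
Step 3: ant0:(0,1)->S->(1,1) | ant1:(1,1)->N->(0,1) | ant2:(1,4)->N->(0,4)
  grid max=6 at (1,1)
Step 4: ant0:(1,1)->N->(0,1) | ant1:(0,1)->S->(1,1) | ant2:(0,4)->S->(1,4)
  grid max=7 at (1,1)
Step 5: ant0:(0,1)->S->(1,1) | ant1:(1,1)->N->(0,1) | ant2:(1,4)->N->(0,4)
  grid max=8 at (1,1)
Step 6: ant0:(1,1)->N->(0,1) | ant1:(0,1)->S->(1,1) | ant2:(0,4)->S->(1,4)
  grid max=9 at (1,1)

(0,1) (1,1) (1,4)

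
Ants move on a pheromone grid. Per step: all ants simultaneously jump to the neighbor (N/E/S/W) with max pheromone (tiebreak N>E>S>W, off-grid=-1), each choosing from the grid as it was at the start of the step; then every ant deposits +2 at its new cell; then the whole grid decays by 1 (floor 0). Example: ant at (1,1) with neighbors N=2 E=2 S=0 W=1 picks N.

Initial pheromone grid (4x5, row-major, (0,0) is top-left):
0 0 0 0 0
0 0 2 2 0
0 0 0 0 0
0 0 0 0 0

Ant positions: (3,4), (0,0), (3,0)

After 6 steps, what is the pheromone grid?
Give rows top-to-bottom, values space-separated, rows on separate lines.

After step 1: ants at (2,4),(0,1),(2,0)
  0 1 0 0 0
  0 0 1 1 0
  1 0 0 0 1
  0 0 0 0 0
After step 2: ants at (1,4),(0,2),(1,0)
  0 0 1 0 0
  1 0 0 0 1
  0 0 0 0 0
  0 0 0 0 0
After step 3: ants at (0,4),(0,3),(0,0)
  1 0 0 1 1
  0 0 0 0 0
  0 0 0 0 0
  0 0 0 0 0
After step 4: ants at (0,3),(0,4),(0,1)
  0 1 0 2 2
  0 0 0 0 0
  0 0 0 0 0
  0 0 0 0 0
After step 5: ants at (0,4),(0,3),(0,2)
  0 0 1 3 3
  0 0 0 0 0
  0 0 0 0 0
  0 0 0 0 0
After step 6: ants at (0,3),(0,4),(0,3)
  0 0 0 6 4
  0 0 0 0 0
  0 0 0 0 0
  0 0 0 0 0

0 0 0 6 4
0 0 0 0 0
0 0 0 0 0
0 0 0 0 0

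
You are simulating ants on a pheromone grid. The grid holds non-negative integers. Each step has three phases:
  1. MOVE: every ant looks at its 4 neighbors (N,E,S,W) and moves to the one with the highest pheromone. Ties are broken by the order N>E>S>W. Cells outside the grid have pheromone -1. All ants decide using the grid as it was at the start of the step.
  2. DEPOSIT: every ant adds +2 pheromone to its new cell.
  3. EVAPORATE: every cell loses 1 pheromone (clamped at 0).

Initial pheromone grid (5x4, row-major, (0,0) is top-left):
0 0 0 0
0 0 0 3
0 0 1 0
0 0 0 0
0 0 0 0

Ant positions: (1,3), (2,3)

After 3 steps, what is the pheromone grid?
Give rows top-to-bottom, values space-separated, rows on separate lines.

After step 1: ants at (0,3),(1,3)
  0 0 0 1
  0 0 0 4
  0 0 0 0
  0 0 0 0
  0 0 0 0
After step 2: ants at (1,3),(0,3)
  0 0 0 2
  0 0 0 5
  0 0 0 0
  0 0 0 0
  0 0 0 0
After step 3: ants at (0,3),(1,3)
  0 0 0 3
  0 0 0 6
  0 0 0 0
  0 0 0 0
  0 0 0 0

0 0 0 3
0 0 0 6
0 0 0 0
0 0 0 0
0 0 0 0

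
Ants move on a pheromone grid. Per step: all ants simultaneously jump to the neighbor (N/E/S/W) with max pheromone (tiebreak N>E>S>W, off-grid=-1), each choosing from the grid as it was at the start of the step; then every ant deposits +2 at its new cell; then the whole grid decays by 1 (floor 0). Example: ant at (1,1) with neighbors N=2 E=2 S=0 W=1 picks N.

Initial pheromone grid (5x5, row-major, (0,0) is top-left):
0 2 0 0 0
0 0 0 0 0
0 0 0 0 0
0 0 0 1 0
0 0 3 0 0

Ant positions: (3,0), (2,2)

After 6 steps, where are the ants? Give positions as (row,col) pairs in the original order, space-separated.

Step 1: ant0:(3,0)->N->(2,0) | ant1:(2,2)->N->(1,2)
  grid max=2 at (4,2)
Step 2: ant0:(2,0)->N->(1,0) | ant1:(1,2)->N->(0,2)
  grid max=1 at (0,2)
Step 3: ant0:(1,0)->N->(0,0) | ant1:(0,2)->E->(0,3)
  grid max=1 at (0,0)
Step 4: ant0:(0,0)->E->(0,1) | ant1:(0,3)->E->(0,4)
  grid max=1 at (0,1)
Step 5: ant0:(0,1)->E->(0,2) | ant1:(0,4)->S->(1,4)
  grid max=1 at (0,2)
Step 6: ant0:(0,2)->E->(0,3) | ant1:(1,4)->N->(0,4)
  grid max=1 at (0,3)

(0,3) (0,4)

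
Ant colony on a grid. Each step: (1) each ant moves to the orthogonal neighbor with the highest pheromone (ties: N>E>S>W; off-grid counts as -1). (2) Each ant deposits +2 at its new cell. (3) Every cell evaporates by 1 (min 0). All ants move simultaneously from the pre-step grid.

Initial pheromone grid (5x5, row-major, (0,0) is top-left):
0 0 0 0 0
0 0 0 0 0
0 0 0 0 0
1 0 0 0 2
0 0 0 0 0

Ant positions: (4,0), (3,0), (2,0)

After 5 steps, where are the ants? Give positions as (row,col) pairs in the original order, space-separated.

Step 1: ant0:(4,0)->N->(3,0) | ant1:(3,0)->N->(2,0) | ant2:(2,0)->S->(3,0)
  grid max=4 at (3,0)
Step 2: ant0:(3,0)->N->(2,0) | ant1:(2,0)->S->(3,0) | ant2:(3,0)->N->(2,0)
  grid max=5 at (3,0)
Step 3: ant0:(2,0)->S->(3,0) | ant1:(3,0)->N->(2,0) | ant2:(2,0)->S->(3,0)
  grid max=8 at (3,0)
Step 4: ant0:(3,0)->N->(2,0) | ant1:(2,0)->S->(3,0) | ant2:(3,0)->N->(2,0)
  grid max=9 at (3,0)
Step 5: ant0:(2,0)->S->(3,0) | ant1:(3,0)->N->(2,0) | ant2:(2,0)->S->(3,0)
  grid max=12 at (3,0)

(3,0) (2,0) (3,0)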